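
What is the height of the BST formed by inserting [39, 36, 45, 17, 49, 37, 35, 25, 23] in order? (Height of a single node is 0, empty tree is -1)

Insertion order: [39, 36, 45, 17, 49, 37, 35, 25, 23]
Tree (level-order array): [39, 36, 45, 17, 37, None, 49, None, 35, None, None, None, None, 25, None, 23]
Compute height bottom-up (empty subtree = -1):
  height(23) = 1 + max(-1, -1) = 0
  height(25) = 1 + max(0, -1) = 1
  height(35) = 1 + max(1, -1) = 2
  height(17) = 1 + max(-1, 2) = 3
  height(37) = 1 + max(-1, -1) = 0
  height(36) = 1 + max(3, 0) = 4
  height(49) = 1 + max(-1, -1) = 0
  height(45) = 1 + max(-1, 0) = 1
  height(39) = 1 + max(4, 1) = 5
Height = 5


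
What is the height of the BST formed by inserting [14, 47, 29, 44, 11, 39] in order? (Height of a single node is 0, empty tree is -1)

Insertion order: [14, 47, 29, 44, 11, 39]
Tree (level-order array): [14, 11, 47, None, None, 29, None, None, 44, 39]
Compute height bottom-up (empty subtree = -1):
  height(11) = 1 + max(-1, -1) = 0
  height(39) = 1 + max(-1, -1) = 0
  height(44) = 1 + max(0, -1) = 1
  height(29) = 1 + max(-1, 1) = 2
  height(47) = 1 + max(2, -1) = 3
  height(14) = 1 + max(0, 3) = 4
Height = 4


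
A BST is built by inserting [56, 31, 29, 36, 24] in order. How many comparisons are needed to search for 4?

Search path for 4: 56 -> 31 -> 29 -> 24
Found: False
Comparisons: 4


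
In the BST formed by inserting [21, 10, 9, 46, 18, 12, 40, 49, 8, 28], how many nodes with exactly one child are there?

Tree built from: [21, 10, 9, 46, 18, 12, 40, 49, 8, 28]
Tree (level-order array): [21, 10, 46, 9, 18, 40, 49, 8, None, 12, None, 28]
Rule: These are nodes with exactly 1 non-null child.
Per-node child counts:
  node 21: 2 child(ren)
  node 10: 2 child(ren)
  node 9: 1 child(ren)
  node 8: 0 child(ren)
  node 18: 1 child(ren)
  node 12: 0 child(ren)
  node 46: 2 child(ren)
  node 40: 1 child(ren)
  node 28: 0 child(ren)
  node 49: 0 child(ren)
Matching nodes: [9, 18, 40]
Count of nodes with exactly one child: 3


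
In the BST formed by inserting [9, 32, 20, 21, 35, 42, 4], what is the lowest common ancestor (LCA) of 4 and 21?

Tree insertion order: [9, 32, 20, 21, 35, 42, 4]
Tree (level-order array): [9, 4, 32, None, None, 20, 35, None, 21, None, 42]
In a BST, the LCA of p=4, q=21 is the first node v on the
root-to-leaf path with p <= v <= q (go left if both < v, right if both > v).
Walk from root:
  at 9: 4 <= 9 <= 21, this is the LCA
LCA = 9


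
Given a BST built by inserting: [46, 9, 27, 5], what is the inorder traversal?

Tree insertion order: [46, 9, 27, 5]
Tree (level-order array): [46, 9, None, 5, 27]
Inorder traversal: [5, 9, 27, 46]


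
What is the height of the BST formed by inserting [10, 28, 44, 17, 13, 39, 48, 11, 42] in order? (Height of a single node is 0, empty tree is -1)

Insertion order: [10, 28, 44, 17, 13, 39, 48, 11, 42]
Tree (level-order array): [10, None, 28, 17, 44, 13, None, 39, 48, 11, None, None, 42]
Compute height bottom-up (empty subtree = -1):
  height(11) = 1 + max(-1, -1) = 0
  height(13) = 1 + max(0, -1) = 1
  height(17) = 1 + max(1, -1) = 2
  height(42) = 1 + max(-1, -1) = 0
  height(39) = 1 + max(-1, 0) = 1
  height(48) = 1 + max(-1, -1) = 0
  height(44) = 1 + max(1, 0) = 2
  height(28) = 1 + max(2, 2) = 3
  height(10) = 1 + max(-1, 3) = 4
Height = 4


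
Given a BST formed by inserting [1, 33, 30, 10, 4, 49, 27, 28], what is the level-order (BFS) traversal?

Tree insertion order: [1, 33, 30, 10, 4, 49, 27, 28]
Tree (level-order array): [1, None, 33, 30, 49, 10, None, None, None, 4, 27, None, None, None, 28]
BFS from the root, enqueuing left then right child of each popped node:
  queue [1] -> pop 1, enqueue [33], visited so far: [1]
  queue [33] -> pop 33, enqueue [30, 49], visited so far: [1, 33]
  queue [30, 49] -> pop 30, enqueue [10], visited so far: [1, 33, 30]
  queue [49, 10] -> pop 49, enqueue [none], visited so far: [1, 33, 30, 49]
  queue [10] -> pop 10, enqueue [4, 27], visited so far: [1, 33, 30, 49, 10]
  queue [4, 27] -> pop 4, enqueue [none], visited so far: [1, 33, 30, 49, 10, 4]
  queue [27] -> pop 27, enqueue [28], visited so far: [1, 33, 30, 49, 10, 4, 27]
  queue [28] -> pop 28, enqueue [none], visited so far: [1, 33, 30, 49, 10, 4, 27, 28]
Result: [1, 33, 30, 49, 10, 4, 27, 28]


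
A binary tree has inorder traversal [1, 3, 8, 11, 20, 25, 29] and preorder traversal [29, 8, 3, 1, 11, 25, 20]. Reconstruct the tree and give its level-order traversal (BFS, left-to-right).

Inorder:  [1, 3, 8, 11, 20, 25, 29]
Preorder: [29, 8, 3, 1, 11, 25, 20]
Algorithm: preorder visits root first, so consume preorder in order;
for each root, split the current inorder slice at that value into
left-subtree inorder and right-subtree inorder, then recurse.
Recursive splits:
  root=29; inorder splits into left=[1, 3, 8, 11, 20, 25], right=[]
  root=8; inorder splits into left=[1, 3], right=[11, 20, 25]
  root=3; inorder splits into left=[1], right=[]
  root=1; inorder splits into left=[], right=[]
  root=11; inorder splits into left=[], right=[20, 25]
  root=25; inorder splits into left=[20], right=[]
  root=20; inorder splits into left=[], right=[]
Reconstructed level-order: [29, 8, 3, 11, 1, 25, 20]


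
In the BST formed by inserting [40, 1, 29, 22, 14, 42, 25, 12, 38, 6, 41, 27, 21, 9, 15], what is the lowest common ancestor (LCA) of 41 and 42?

Tree insertion order: [40, 1, 29, 22, 14, 42, 25, 12, 38, 6, 41, 27, 21, 9, 15]
Tree (level-order array): [40, 1, 42, None, 29, 41, None, 22, 38, None, None, 14, 25, None, None, 12, 21, None, 27, 6, None, 15, None, None, None, None, 9]
In a BST, the LCA of p=41, q=42 is the first node v on the
root-to-leaf path with p <= v <= q (go left if both < v, right if both > v).
Walk from root:
  at 40: both 41 and 42 > 40, go right
  at 42: 41 <= 42 <= 42, this is the LCA
LCA = 42


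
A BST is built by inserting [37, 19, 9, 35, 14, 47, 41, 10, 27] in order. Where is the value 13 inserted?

Starting tree (level order): [37, 19, 47, 9, 35, 41, None, None, 14, 27, None, None, None, 10]
Insertion path: 37 -> 19 -> 9 -> 14 -> 10
Result: insert 13 as right child of 10
Final tree (level order): [37, 19, 47, 9, 35, 41, None, None, 14, 27, None, None, None, 10, None, None, None, None, 13]


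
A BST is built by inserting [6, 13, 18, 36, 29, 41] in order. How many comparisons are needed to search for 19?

Search path for 19: 6 -> 13 -> 18 -> 36 -> 29
Found: False
Comparisons: 5


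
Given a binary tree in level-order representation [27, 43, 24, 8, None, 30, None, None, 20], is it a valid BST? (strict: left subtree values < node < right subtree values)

Level-order array: [27, 43, 24, 8, None, 30, None, None, 20]
Validate using subtree bounds (lo, hi): at each node, require lo < value < hi,
then recurse left with hi=value and right with lo=value.
Preorder trace (stopping at first violation):
  at node 27 with bounds (-inf, +inf): OK
  at node 43 with bounds (-inf, 27): VIOLATION
Node 43 violates its bound: not (-inf < 43 < 27).
Result: Not a valid BST


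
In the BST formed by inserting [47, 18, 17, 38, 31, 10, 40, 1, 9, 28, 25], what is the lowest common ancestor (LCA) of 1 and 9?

Tree insertion order: [47, 18, 17, 38, 31, 10, 40, 1, 9, 28, 25]
Tree (level-order array): [47, 18, None, 17, 38, 10, None, 31, 40, 1, None, 28, None, None, None, None, 9, 25]
In a BST, the LCA of p=1, q=9 is the first node v on the
root-to-leaf path with p <= v <= q (go left if both < v, right if both > v).
Walk from root:
  at 47: both 1 and 9 < 47, go left
  at 18: both 1 and 9 < 18, go left
  at 17: both 1 and 9 < 17, go left
  at 10: both 1 and 9 < 10, go left
  at 1: 1 <= 1 <= 9, this is the LCA
LCA = 1


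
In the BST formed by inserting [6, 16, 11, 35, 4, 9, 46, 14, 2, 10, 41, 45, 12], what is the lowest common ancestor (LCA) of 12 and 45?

Tree insertion order: [6, 16, 11, 35, 4, 9, 46, 14, 2, 10, 41, 45, 12]
Tree (level-order array): [6, 4, 16, 2, None, 11, 35, None, None, 9, 14, None, 46, None, 10, 12, None, 41, None, None, None, None, None, None, 45]
In a BST, the LCA of p=12, q=45 is the first node v on the
root-to-leaf path with p <= v <= q (go left if both < v, right if both > v).
Walk from root:
  at 6: both 12 and 45 > 6, go right
  at 16: 12 <= 16 <= 45, this is the LCA
LCA = 16


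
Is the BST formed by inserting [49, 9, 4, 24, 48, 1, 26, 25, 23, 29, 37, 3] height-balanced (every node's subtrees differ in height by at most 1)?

Tree (level-order array): [49, 9, None, 4, 24, 1, None, 23, 48, None, 3, None, None, 26, None, None, None, 25, 29, None, None, None, 37]
Definition: a tree is height-balanced if, at every node, |h(left) - h(right)| <= 1 (empty subtree has height -1).
Bottom-up per-node check:
  node 3: h_left=-1, h_right=-1, diff=0 [OK], height=0
  node 1: h_left=-1, h_right=0, diff=1 [OK], height=1
  node 4: h_left=1, h_right=-1, diff=2 [FAIL (|1--1|=2 > 1)], height=2
  node 23: h_left=-1, h_right=-1, diff=0 [OK], height=0
  node 25: h_left=-1, h_right=-1, diff=0 [OK], height=0
  node 37: h_left=-1, h_right=-1, diff=0 [OK], height=0
  node 29: h_left=-1, h_right=0, diff=1 [OK], height=1
  node 26: h_left=0, h_right=1, diff=1 [OK], height=2
  node 48: h_left=2, h_right=-1, diff=3 [FAIL (|2--1|=3 > 1)], height=3
  node 24: h_left=0, h_right=3, diff=3 [FAIL (|0-3|=3 > 1)], height=4
  node 9: h_left=2, h_right=4, diff=2 [FAIL (|2-4|=2 > 1)], height=5
  node 49: h_left=5, h_right=-1, diff=6 [FAIL (|5--1|=6 > 1)], height=6
Node 4 violates the condition: |1 - -1| = 2 > 1.
Result: Not balanced


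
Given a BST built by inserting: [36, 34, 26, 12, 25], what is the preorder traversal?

Tree insertion order: [36, 34, 26, 12, 25]
Tree (level-order array): [36, 34, None, 26, None, 12, None, None, 25]
Preorder traversal: [36, 34, 26, 12, 25]


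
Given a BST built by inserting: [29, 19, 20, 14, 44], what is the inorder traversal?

Tree insertion order: [29, 19, 20, 14, 44]
Tree (level-order array): [29, 19, 44, 14, 20]
Inorder traversal: [14, 19, 20, 29, 44]


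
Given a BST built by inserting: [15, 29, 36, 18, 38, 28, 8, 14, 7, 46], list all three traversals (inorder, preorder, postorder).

Tree insertion order: [15, 29, 36, 18, 38, 28, 8, 14, 7, 46]
Tree (level-order array): [15, 8, 29, 7, 14, 18, 36, None, None, None, None, None, 28, None, 38, None, None, None, 46]
Inorder (L, root, R): [7, 8, 14, 15, 18, 28, 29, 36, 38, 46]
Preorder (root, L, R): [15, 8, 7, 14, 29, 18, 28, 36, 38, 46]
Postorder (L, R, root): [7, 14, 8, 28, 18, 46, 38, 36, 29, 15]


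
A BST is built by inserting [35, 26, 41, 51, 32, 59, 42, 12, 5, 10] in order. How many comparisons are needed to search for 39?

Search path for 39: 35 -> 41
Found: False
Comparisons: 2


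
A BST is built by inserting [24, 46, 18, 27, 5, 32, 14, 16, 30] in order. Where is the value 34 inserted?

Starting tree (level order): [24, 18, 46, 5, None, 27, None, None, 14, None, 32, None, 16, 30]
Insertion path: 24 -> 46 -> 27 -> 32
Result: insert 34 as right child of 32
Final tree (level order): [24, 18, 46, 5, None, 27, None, None, 14, None, 32, None, 16, 30, 34]


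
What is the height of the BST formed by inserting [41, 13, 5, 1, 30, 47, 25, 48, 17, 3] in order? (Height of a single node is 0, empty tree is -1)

Insertion order: [41, 13, 5, 1, 30, 47, 25, 48, 17, 3]
Tree (level-order array): [41, 13, 47, 5, 30, None, 48, 1, None, 25, None, None, None, None, 3, 17]
Compute height bottom-up (empty subtree = -1):
  height(3) = 1 + max(-1, -1) = 0
  height(1) = 1 + max(-1, 0) = 1
  height(5) = 1 + max(1, -1) = 2
  height(17) = 1 + max(-1, -1) = 0
  height(25) = 1 + max(0, -1) = 1
  height(30) = 1 + max(1, -1) = 2
  height(13) = 1 + max(2, 2) = 3
  height(48) = 1 + max(-1, -1) = 0
  height(47) = 1 + max(-1, 0) = 1
  height(41) = 1 + max(3, 1) = 4
Height = 4


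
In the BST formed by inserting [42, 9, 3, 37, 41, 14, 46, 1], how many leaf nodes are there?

Tree built from: [42, 9, 3, 37, 41, 14, 46, 1]
Tree (level-order array): [42, 9, 46, 3, 37, None, None, 1, None, 14, 41]
Rule: A leaf has 0 children.
Per-node child counts:
  node 42: 2 child(ren)
  node 9: 2 child(ren)
  node 3: 1 child(ren)
  node 1: 0 child(ren)
  node 37: 2 child(ren)
  node 14: 0 child(ren)
  node 41: 0 child(ren)
  node 46: 0 child(ren)
Matching nodes: [1, 14, 41, 46]
Count of leaf nodes: 4


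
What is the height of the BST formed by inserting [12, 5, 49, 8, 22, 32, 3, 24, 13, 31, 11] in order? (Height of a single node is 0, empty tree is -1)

Insertion order: [12, 5, 49, 8, 22, 32, 3, 24, 13, 31, 11]
Tree (level-order array): [12, 5, 49, 3, 8, 22, None, None, None, None, 11, 13, 32, None, None, None, None, 24, None, None, 31]
Compute height bottom-up (empty subtree = -1):
  height(3) = 1 + max(-1, -1) = 0
  height(11) = 1 + max(-1, -1) = 0
  height(8) = 1 + max(-1, 0) = 1
  height(5) = 1 + max(0, 1) = 2
  height(13) = 1 + max(-1, -1) = 0
  height(31) = 1 + max(-1, -1) = 0
  height(24) = 1 + max(-1, 0) = 1
  height(32) = 1 + max(1, -1) = 2
  height(22) = 1 + max(0, 2) = 3
  height(49) = 1 + max(3, -1) = 4
  height(12) = 1 + max(2, 4) = 5
Height = 5


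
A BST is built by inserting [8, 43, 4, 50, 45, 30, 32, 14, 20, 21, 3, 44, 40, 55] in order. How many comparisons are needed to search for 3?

Search path for 3: 8 -> 4 -> 3
Found: True
Comparisons: 3


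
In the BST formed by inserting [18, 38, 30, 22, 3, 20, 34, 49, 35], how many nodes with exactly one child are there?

Tree built from: [18, 38, 30, 22, 3, 20, 34, 49, 35]
Tree (level-order array): [18, 3, 38, None, None, 30, 49, 22, 34, None, None, 20, None, None, 35]
Rule: These are nodes with exactly 1 non-null child.
Per-node child counts:
  node 18: 2 child(ren)
  node 3: 0 child(ren)
  node 38: 2 child(ren)
  node 30: 2 child(ren)
  node 22: 1 child(ren)
  node 20: 0 child(ren)
  node 34: 1 child(ren)
  node 35: 0 child(ren)
  node 49: 0 child(ren)
Matching nodes: [22, 34]
Count of nodes with exactly one child: 2


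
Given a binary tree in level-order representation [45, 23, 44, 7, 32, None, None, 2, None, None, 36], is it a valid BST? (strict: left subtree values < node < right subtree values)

Level-order array: [45, 23, 44, 7, 32, None, None, 2, None, None, 36]
Validate using subtree bounds (lo, hi): at each node, require lo < value < hi,
then recurse left with hi=value and right with lo=value.
Preorder trace (stopping at first violation):
  at node 45 with bounds (-inf, +inf): OK
  at node 23 with bounds (-inf, 45): OK
  at node 7 with bounds (-inf, 23): OK
  at node 2 with bounds (-inf, 7): OK
  at node 32 with bounds (23, 45): OK
  at node 36 with bounds (32, 45): OK
  at node 44 with bounds (45, +inf): VIOLATION
Node 44 violates its bound: not (45 < 44 < +inf).
Result: Not a valid BST


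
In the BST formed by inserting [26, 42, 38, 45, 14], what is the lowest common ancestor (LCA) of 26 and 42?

Tree insertion order: [26, 42, 38, 45, 14]
Tree (level-order array): [26, 14, 42, None, None, 38, 45]
In a BST, the LCA of p=26, q=42 is the first node v on the
root-to-leaf path with p <= v <= q (go left if both < v, right if both > v).
Walk from root:
  at 26: 26 <= 26 <= 42, this is the LCA
LCA = 26


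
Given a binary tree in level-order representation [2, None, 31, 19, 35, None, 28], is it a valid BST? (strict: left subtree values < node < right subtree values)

Level-order array: [2, None, 31, 19, 35, None, 28]
Validate using subtree bounds (lo, hi): at each node, require lo < value < hi,
then recurse left with hi=value and right with lo=value.
Preorder trace (stopping at first violation):
  at node 2 with bounds (-inf, +inf): OK
  at node 31 with bounds (2, +inf): OK
  at node 19 with bounds (2, 31): OK
  at node 28 with bounds (19, 31): OK
  at node 35 with bounds (31, +inf): OK
No violation found at any node.
Result: Valid BST


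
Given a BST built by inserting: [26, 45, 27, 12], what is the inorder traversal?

Tree insertion order: [26, 45, 27, 12]
Tree (level-order array): [26, 12, 45, None, None, 27]
Inorder traversal: [12, 26, 27, 45]


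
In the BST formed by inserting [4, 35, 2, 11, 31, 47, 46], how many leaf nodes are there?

Tree built from: [4, 35, 2, 11, 31, 47, 46]
Tree (level-order array): [4, 2, 35, None, None, 11, 47, None, 31, 46]
Rule: A leaf has 0 children.
Per-node child counts:
  node 4: 2 child(ren)
  node 2: 0 child(ren)
  node 35: 2 child(ren)
  node 11: 1 child(ren)
  node 31: 0 child(ren)
  node 47: 1 child(ren)
  node 46: 0 child(ren)
Matching nodes: [2, 31, 46]
Count of leaf nodes: 3


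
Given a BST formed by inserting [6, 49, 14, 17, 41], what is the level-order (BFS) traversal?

Tree insertion order: [6, 49, 14, 17, 41]
Tree (level-order array): [6, None, 49, 14, None, None, 17, None, 41]
BFS from the root, enqueuing left then right child of each popped node:
  queue [6] -> pop 6, enqueue [49], visited so far: [6]
  queue [49] -> pop 49, enqueue [14], visited so far: [6, 49]
  queue [14] -> pop 14, enqueue [17], visited so far: [6, 49, 14]
  queue [17] -> pop 17, enqueue [41], visited so far: [6, 49, 14, 17]
  queue [41] -> pop 41, enqueue [none], visited so far: [6, 49, 14, 17, 41]
Result: [6, 49, 14, 17, 41]


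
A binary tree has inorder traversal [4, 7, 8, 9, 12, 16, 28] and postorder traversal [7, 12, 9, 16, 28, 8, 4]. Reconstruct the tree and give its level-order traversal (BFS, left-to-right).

Inorder:   [4, 7, 8, 9, 12, 16, 28]
Postorder: [7, 12, 9, 16, 28, 8, 4]
Algorithm: postorder visits root last, so walk postorder right-to-left;
each value is the root of the current inorder slice — split it at that
value, recurse on the right subtree first, then the left.
Recursive splits:
  root=4; inorder splits into left=[], right=[7, 8, 9, 12, 16, 28]
  root=8; inorder splits into left=[7], right=[9, 12, 16, 28]
  root=28; inorder splits into left=[9, 12, 16], right=[]
  root=16; inorder splits into left=[9, 12], right=[]
  root=9; inorder splits into left=[], right=[12]
  root=12; inorder splits into left=[], right=[]
  root=7; inorder splits into left=[], right=[]
Reconstructed level-order: [4, 8, 7, 28, 16, 9, 12]


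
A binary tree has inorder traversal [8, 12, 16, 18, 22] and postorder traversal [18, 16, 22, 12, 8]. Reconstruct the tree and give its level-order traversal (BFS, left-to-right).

Inorder:   [8, 12, 16, 18, 22]
Postorder: [18, 16, 22, 12, 8]
Algorithm: postorder visits root last, so walk postorder right-to-left;
each value is the root of the current inorder slice — split it at that
value, recurse on the right subtree first, then the left.
Recursive splits:
  root=8; inorder splits into left=[], right=[12, 16, 18, 22]
  root=12; inorder splits into left=[], right=[16, 18, 22]
  root=22; inorder splits into left=[16, 18], right=[]
  root=16; inorder splits into left=[], right=[18]
  root=18; inorder splits into left=[], right=[]
Reconstructed level-order: [8, 12, 22, 16, 18]


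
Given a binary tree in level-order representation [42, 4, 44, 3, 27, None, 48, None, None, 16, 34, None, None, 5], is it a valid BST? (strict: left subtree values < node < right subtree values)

Level-order array: [42, 4, 44, 3, 27, None, 48, None, None, 16, 34, None, None, 5]
Validate using subtree bounds (lo, hi): at each node, require lo < value < hi,
then recurse left with hi=value and right with lo=value.
Preorder trace (stopping at first violation):
  at node 42 with bounds (-inf, +inf): OK
  at node 4 with bounds (-inf, 42): OK
  at node 3 with bounds (-inf, 4): OK
  at node 27 with bounds (4, 42): OK
  at node 16 with bounds (4, 27): OK
  at node 5 with bounds (4, 16): OK
  at node 34 with bounds (27, 42): OK
  at node 44 with bounds (42, +inf): OK
  at node 48 with bounds (44, +inf): OK
No violation found at any node.
Result: Valid BST


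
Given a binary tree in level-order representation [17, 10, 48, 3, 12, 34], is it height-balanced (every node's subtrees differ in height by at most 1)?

Tree (level-order array): [17, 10, 48, 3, 12, 34]
Definition: a tree is height-balanced if, at every node, |h(left) - h(right)| <= 1 (empty subtree has height -1).
Bottom-up per-node check:
  node 3: h_left=-1, h_right=-1, diff=0 [OK], height=0
  node 12: h_left=-1, h_right=-1, diff=0 [OK], height=0
  node 10: h_left=0, h_right=0, diff=0 [OK], height=1
  node 34: h_left=-1, h_right=-1, diff=0 [OK], height=0
  node 48: h_left=0, h_right=-1, diff=1 [OK], height=1
  node 17: h_left=1, h_right=1, diff=0 [OK], height=2
All nodes satisfy the balance condition.
Result: Balanced


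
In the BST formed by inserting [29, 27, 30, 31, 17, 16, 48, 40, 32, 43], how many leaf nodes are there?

Tree built from: [29, 27, 30, 31, 17, 16, 48, 40, 32, 43]
Tree (level-order array): [29, 27, 30, 17, None, None, 31, 16, None, None, 48, None, None, 40, None, 32, 43]
Rule: A leaf has 0 children.
Per-node child counts:
  node 29: 2 child(ren)
  node 27: 1 child(ren)
  node 17: 1 child(ren)
  node 16: 0 child(ren)
  node 30: 1 child(ren)
  node 31: 1 child(ren)
  node 48: 1 child(ren)
  node 40: 2 child(ren)
  node 32: 0 child(ren)
  node 43: 0 child(ren)
Matching nodes: [16, 32, 43]
Count of leaf nodes: 3


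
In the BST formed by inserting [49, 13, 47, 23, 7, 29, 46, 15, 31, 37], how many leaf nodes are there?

Tree built from: [49, 13, 47, 23, 7, 29, 46, 15, 31, 37]
Tree (level-order array): [49, 13, None, 7, 47, None, None, 23, None, 15, 29, None, None, None, 46, 31, None, None, 37]
Rule: A leaf has 0 children.
Per-node child counts:
  node 49: 1 child(ren)
  node 13: 2 child(ren)
  node 7: 0 child(ren)
  node 47: 1 child(ren)
  node 23: 2 child(ren)
  node 15: 0 child(ren)
  node 29: 1 child(ren)
  node 46: 1 child(ren)
  node 31: 1 child(ren)
  node 37: 0 child(ren)
Matching nodes: [7, 15, 37]
Count of leaf nodes: 3


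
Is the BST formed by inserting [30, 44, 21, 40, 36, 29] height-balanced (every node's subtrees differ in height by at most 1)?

Tree (level-order array): [30, 21, 44, None, 29, 40, None, None, None, 36]
Definition: a tree is height-balanced if, at every node, |h(left) - h(right)| <= 1 (empty subtree has height -1).
Bottom-up per-node check:
  node 29: h_left=-1, h_right=-1, diff=0 [OK], height=0
  node 21: h_left=-1, h_right=0, diff=1 [OK], height=1
  node 36: h_left=-1, h_right=-1, diff=0 [OK], height=0
  node 40: h_left=0, h_right=-1, diff=1 [OK], height=1
  node 44: h_left=1, h_right=-1, diff=2 [FAIL (|1--1|=2 > 1)], height=2
  node 30: h_left=1, h_right=2, diff=1 [OK], height=3
Node 44 violates the condition: |1 - -1| = 2 > 1.
Result: Not balanced


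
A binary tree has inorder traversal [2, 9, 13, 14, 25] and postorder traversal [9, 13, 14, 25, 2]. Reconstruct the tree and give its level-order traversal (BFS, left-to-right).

Inorder:   [2, 9, 13, 14, 25]
Postorder: [9, 13, 14, 25, 2]
Algorithm: postorder visits root last, so walk postorder right-to-left;
each value is the root of the current inorder slice — split it at that
value, recurse on the right subtree first, then the left.
Recursive splits:
  root=2; inorder splits into left=[], right=[9, 13, 14, 25]
  root=25; inorder splits into left=[9, 13, 14], right=[]
  root=14; inorder splits into left=[9, 13], right=[]
  root=13; inorder splits into left=[9], right=[]
  root=9; inorder splits into left=[], right=[]
Reconstructed level-order: [2, 25, 14, 13, 9]


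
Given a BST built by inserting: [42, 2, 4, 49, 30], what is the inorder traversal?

Tree insertion order: [42, 2, 4, 49, 30]
Tree (level-order array): [42, 2, 49, None, 4, None, None, None, 30]
Inorder traversal: [2, 4, 30, 42, 49]


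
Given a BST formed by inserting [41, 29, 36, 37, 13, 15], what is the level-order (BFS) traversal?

Tree insertion order: [41, 29, 36, 37, 13, 15]
Tree (level-order array): [41, 29, None, 13, 36, None, 15, None, 37]
BFS from the root, enqueuing left then right child of each popped node:
  queue [41] -> pop 41, enqueue [29], visited so far: [41]
  queue [29] -> pop 29, enqueue [13, 36], visited so far: [41, 29]
  queue [13, 36] -> pop 13, enqueue [15], visited so far: [41, 29, 13]
  queue [36, 15] -> pop 36, enqueue [37], visited so far: [41, 29, 13, 36]
  queue [15, 37] -> pop 15, enqueue [none], visited so far: [41, 29, 13, 36, 15]
  queue [37] -> pop 37, enqueue [none], visited so far: [41, 29, 13, 36, 15, 37]
Result: [41, 29, 13, 36, 15, 37]


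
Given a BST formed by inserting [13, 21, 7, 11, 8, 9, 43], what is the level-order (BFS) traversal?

Tree insertion order: [13, 21, 7, 11, 8, 9, 43]
Tree (level-order array): [13, 7, 21, None, 11, None, 43, 8, None, None, None, None, 9]
BFS from the root, enqueuing left then right child of each popped node:
  queue [13] -> pop 13, enqueue [7, 21], visited so far: [13]
  queue [7, 21] -> pop 7, enqueue [11], visited so far: [13, 7]
  queue [21, 11] -> pop 21, enqueue [43], visited so far: [13, 7, 21]
  queue [11, 43] -> pop 11, enqueue [8], visited so far: [13, 7, 21, 11]
  queue [43, 8] -> pop 43, enqueue [none], visited so far: [13, 7, 21, 11, 43]
  queue [8] -> pop 8, enqueue [9], visited so far: [13, 7, 21, 11, 43, 8]
  queue [9] -> pop 9, enqueue [none], visited so far: [13, 7, 21, 11, 43, 8, 9]
Result: [13, 7, 21, 11, 43, 8, 9]


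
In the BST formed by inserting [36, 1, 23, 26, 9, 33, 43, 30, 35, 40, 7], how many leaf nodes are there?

Tree built from: [36, 1, 23, 26, 9, 33, 43, 30, 35, 40, 7]
Tree (level-order array): [36, 1, 43, None, 23, 40, None, 9, 26, None, None, 7, None, None, 33, None, None, 30, 35]
Rule: A leaf has 0 children.
Per-node child counts:
  node 36: 2 child(ren)
  node 1: 1 child(ren)
  node 23: 2 child(ren)
  node 9: 1 child(ren)
  node 7: 0 child(ren)
  node 26: 1 child(ren)
  node 33: 2 child(ren)
  node 30: 0 child(ren)
  node 35: 0 child(ren)
  node 43: 1 child(ren)
  node 40: 0 child(ren)
Matching nodes: [7, 30, 35, 40]
Count of leaf nodes: 4


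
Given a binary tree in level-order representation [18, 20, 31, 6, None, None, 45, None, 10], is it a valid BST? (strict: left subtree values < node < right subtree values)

Level-order array: [18, 20, 31, 6, None, None, 45, None, 10]
Validate using subtree bounds (lo, hi): at each node, require lo < value < hi,
then recurse left with hi=value and right with lo=value.
Preorder trace (stopping at first violation):
  at node 18 with bounds (-inf, +inf): OK
  at node 20 with bounds (-inf, 18): VIOLATION
Node 20 violates its bound: not (-inf < 20 < 18).
Result: Not a valid BST


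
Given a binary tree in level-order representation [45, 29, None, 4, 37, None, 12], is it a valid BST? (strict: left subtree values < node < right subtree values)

Level-order array: [45, 29, None, 4, 37, None, 12]
Validate using subtree bounds (lo, hi): at each node, require lo < value < hi,
then recurse left with hi=value and right with lo=value.
Preorder trace (stopping at first violation):
  at node 45 with bounds (-inf, +inf): OK
  at node 29 with bounds (-inf, 45): OK
  at node 4 with bounds (-inf, 29): OK
  at node 12 with bounds (4, 29): OK
  at node 37 with bounds (29, 45): OK
No violation found at any node.
Result: Valid BST


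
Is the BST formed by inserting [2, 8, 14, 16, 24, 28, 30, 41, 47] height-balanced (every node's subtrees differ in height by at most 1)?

Tree (level-order array): [2, None, 8, None, 14, None, 16, None, 24, None, 28, None, 30, None, 41, None, 47]
Definition: a tree is height-balanced if, at every node, |h(left) - h(right)| <= 1 (empty subtree has height -1).
Bottom-up per-node check:
  node 47: h_left=-1, h_right=-1, diff=0 [OK], height=0
  node 41: h_left=-1, h_right=0, diff=1 [OK], height=1
  node 30: h_left=-1, h_right=1, diff=2 [FAIL (|-1-1|=2 > 1)], height=2
  node 28: h_left=-1, h_right=2, diff=3 [FAIL (|-1-2|=3 > 1)], height=3
  node 24: h_left=-1, h_right=3, diff=4 [FAIL (|-1-3|=4 > 1)], height=4
  node 16: h_left=-1, h_right=4, diff=5 [FAIL (|-1-4|=5 > 1)], height=5
  node 14: h_left=-1, h_right=5, diff=6 [FAIL (|-1-5|=6 > 1)], height=6
  node 8: h_left=-1, h_right=6, diff=7 [FAIL (|-1-6|=7 > 1)], height=7
  node 2: h_left=-1, h_right=7, diff=8 [FAIL (|-1-7|=8 > 1)], height=8
Node 30 violates the condition: |-1 - 1| = 2 > 1.
Result: Not balanced


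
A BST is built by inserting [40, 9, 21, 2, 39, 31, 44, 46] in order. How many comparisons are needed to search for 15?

Search path for 15: 40 -> 9 -> 21
Found: False
Comparisons: 3


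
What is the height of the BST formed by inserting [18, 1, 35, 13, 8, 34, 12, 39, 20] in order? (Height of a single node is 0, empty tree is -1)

Insertion order: [18, 1, 35, 13, 8, 34, 12, 39, 20]
Tree (level-order array): [18, 1, 35, None, 13, 34, 39, 8, None, 20, None, None, None, None, 12]
Compute height bottom-up (empty subtree = -1):
  height(12) = 1 + max(-1, -1) = 0
  height(8) = 1 + max(-1, 0) = 1
  height(13) = 1 + max(1, -1) = 2
  height(1) = 1 + max(-1, 2) = 3
  height(20) = 1 + max(-1, -1) = 0
  height(34) = 1 + max(0, -1) = 1
  height(39) = 1 + max(-1, -1) = 0
  height(35) = 1 + max(1, 0) = 2
  height(18) = 1 + max(3, 2) = 4
Height = 4


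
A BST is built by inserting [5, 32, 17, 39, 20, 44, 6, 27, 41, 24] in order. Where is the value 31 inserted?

Starting tree (level order): [5, None, 32, 17, 39, 6, 20, None, 44, None, None, None, 27, 41, None, 24]
Insertion path: 5 -> 32 -> 17 -> 20 -> 27
Result: insert 31 as right child of 27
Final tree (level order): [5, None, 32, 17, 39, 6, 20, None, 44, None, None, None, 27, 41, None, 24, 31]


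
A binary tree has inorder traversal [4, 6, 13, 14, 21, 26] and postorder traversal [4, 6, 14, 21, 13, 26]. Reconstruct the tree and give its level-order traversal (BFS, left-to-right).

Inorder:   [4, 6, 13, 14, 21, 26]
Postorder: [4, 6, 14, 21, 13, 26]
Algorithm: postorder visits root last, so walk postorder right-to-left;
each value is the root of the current inorder slice — split it at that
value, recurse on the right subtree first, then the left.
Recursive splits:
  root=26; inorder splits into left=[4, 6, 13, 14, 21], right=[]
  root=13; inorder splits into left=[4, 6], right=[14, 21]
  root=21; inorder splits into left=[14], right=[]
  root=14; inorder splits into left=[], right=[]
  root=6; inorder splits into left=[4], right=[]
  root=4; inorder splits into left=[], right=[]
Reconstructed level-order: [26, 13, 6, 21, 4, 14]


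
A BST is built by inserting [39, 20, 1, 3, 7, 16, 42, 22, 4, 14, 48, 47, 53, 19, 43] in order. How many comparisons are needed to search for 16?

Search path for 16: 39 -> 20 -> 1 -> 3 -> 7 -> 16
Found: True
Comparisons: 6


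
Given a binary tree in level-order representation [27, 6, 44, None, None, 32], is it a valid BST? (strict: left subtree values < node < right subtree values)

Level-order array: [27, 6, 44, None, None, 32]
Validate using subtree bounds (lo, hi): at each node, require lo < value < hi,
then recurse left with hi=value and right with lo=value.
Preorder trace (stopping at first violation):
  at node 27 with bounds (-inf, +inf): OK
  at node 6 with bounds (-inf, 27): OK
  at node 44 with bounds (27, +inf): OK
  at node 32 with bounds (27, 44): OK
No violation found at any node.
Result: Valid BST


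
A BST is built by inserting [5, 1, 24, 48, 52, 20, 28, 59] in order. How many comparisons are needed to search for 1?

Search path for 1: 5 -> 1
Found: True
Comparisons: 2


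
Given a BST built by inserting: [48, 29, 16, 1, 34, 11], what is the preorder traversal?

Tree insertion order: [48, 29, 16, 1, 34, 11]
Tree (level-order array): [48, 29, None, 16, 34, 1, None, None, None, None, 11]
Preorder traversal: [48, 29, 16, 1, 11, 34]


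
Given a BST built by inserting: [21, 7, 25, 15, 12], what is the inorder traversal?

Tree insertion order: [21, 7, 25, 15, 12]
Tree (level-order array): [21, 7, 25, None, 15, None, None, 12]
Inorder traversal: [7, 12, 15, 21, 25]


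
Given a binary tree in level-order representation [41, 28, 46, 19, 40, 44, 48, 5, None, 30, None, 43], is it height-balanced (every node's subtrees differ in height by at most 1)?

Tree (level-order array): [41, 28, 46, 19, 40, 44, 48, 5, None, 30, None, 43]
Definition: a tree is height-balanced if, at every node, |h(left) - h(right)| <= 1 (empty subtree has height -1).
Bottom-up per-node check:
  node 5: h_left=-1, h_right=-1, diff=0 [OK], height=0
  node 19: h_left=0, h_right=-1, diff=1 [OK], height=1
  node 30: h_left=-1, h_right=-1, diff=0 [OK], height=0
  node 40: h_left=0, h_right=-1, diff=1 [OK], height=1
  node 28: h_left=1, h_right=1, diff=0 [OK], height=2
  node 43: h_left=-1, h_right=-1, diff=0 [OK], height=0
  node 44: h_left=0, h_right=-1, diff=1 [OK], height=1
  node 48: h_left=-1, h_right=-1, diff=0 [OK], height=0
  node 46: h_left=1, h_right=0, diff=1 [OK], height=2
  node 41: h_left=2, h_right=2, diff=0 [OK], height=3
All nodes satisfy the balance condition.
Result: Balanced


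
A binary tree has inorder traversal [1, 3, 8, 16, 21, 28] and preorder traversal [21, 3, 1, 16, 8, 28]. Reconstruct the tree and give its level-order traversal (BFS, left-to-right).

Inorder:  [1, 3, 8, 16, 21, 28]
Preorder: [21, 3, 1, 16, 8, 28]
Algorithm: preorder visits root first, so consume preorder in order;
for each root, split the current inorder slice at that value into
left-subtree inorder and right-subtree inorder, then recurse.
Recursive splits:
  root=21; inorder splits into left=[1, 3, 8, 16], right=[28]
  root=3; inorder splits into left=[1], right=[8, 16]
  root=1; inorder splits into left=[], right=[]
  root=16; inorder splits into left=[8], right=[]
  root=8; inorder splits into left=[], right=[]
  root=28; inorder splits into left=[], right=[]
Reconstructed level-order: [21, 3, 28, 1, 16, 8]


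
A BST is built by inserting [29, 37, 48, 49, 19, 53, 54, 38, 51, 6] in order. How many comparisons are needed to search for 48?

Search path for 48: 29 -> 37 -> 48
Found: True
Comparisons: 3


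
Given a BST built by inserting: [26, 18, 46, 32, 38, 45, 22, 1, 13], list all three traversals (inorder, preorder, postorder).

Tree insertion order: [26, 18, 46, 32, 38, 45, 22, 1, 13]
Tree (level-order array): [26, 18, 46, 1, 22, 32, None, None, 13, None, None, None, 38, None, None, None, 45]
Inorder (L, root, R): [1, 13, 18, 22, 26, 32, 38, 45, 46]
Preorder (root, L, R): [26, 18, 1, 13, 22, 46, 32, 38, 45]
Postorder (L, R, root): [13, 1, 22, 18, 45, 38, 32, 46, 26]


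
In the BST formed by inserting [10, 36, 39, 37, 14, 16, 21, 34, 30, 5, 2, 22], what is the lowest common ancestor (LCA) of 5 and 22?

Tree insertion order: [10, 36, 39, 37, 14, 16, 21, 34, 30, 5, 2, 22]
Tree (level-order array): [10, 5, 36, 2, None, 14, 39, None, None, None, 16, 37, None, None, 21, None, None, None, 34, 30, None, 22]
In a BST, the LCA of p=5, q=22 is the first node v on the
root-to-leaf path with p <= v <= q (go left if both < v, right if both > v).
Walk from root:
  at 10: 5 <= 10 <= 22, this is the LCA
LCA = 10


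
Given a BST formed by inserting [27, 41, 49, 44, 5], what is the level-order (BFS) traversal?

Tree insertion order: [27, 41, 49, 44, 5]
Tree (level-order array): [27, 5, 41, None, None, None, 49, 44]
BFS from the root, enqueuing left then right child of each popped node:
  queue [27] -> pop 27, enqueue [5, 41], visited so far: [27]
  queue [5, 41] -> pop 5, enqueue [none], visited so far: [27, 5]
  queue [41] -> pop 41, enqueue [49], visited so far: [27, 5, 41]
  queue [49] -> pop 49, enqueue [44], visited so far: [27, 5, 41, 49]
  queue [44] -> pop 44, enqueue [none], visited so far: [27, 5, 41, 49, 44]
Result: [27, 5, 41, 49, 44]


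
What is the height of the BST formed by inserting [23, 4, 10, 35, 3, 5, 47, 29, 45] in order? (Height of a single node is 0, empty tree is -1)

Insertion order: [23, 4, 10, 35, 3, 5, 47, 29, 45]
Tree (level-order array): [23, 4, 35, 3, 10, 29, 47, None, None, 5, None, None, None, 45]
Compute height bottom-up (empty subtree = -1):
  height(3) = 1 + max(-1, -1) = 0
  height(5) = 1 + max(-1, -1) = 0
  height(10) = 1 + max(0, -1) = 1
  height(4) = 1 + max(0, 1) = 2
  height(29) = 1 + max(-1, -1) = 0
  height(45) = 1 + max(-1, -1) = 0
  height(47) = 1 + max(0, -1) = 1
  height(35) = 1 + max(0, 1) = 2
  height(23) = 1 + max(2, 2) = 3
Height = 3


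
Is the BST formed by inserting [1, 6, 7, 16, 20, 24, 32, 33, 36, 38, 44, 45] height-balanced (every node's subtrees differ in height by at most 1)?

Tree (level-order array): [1, None, 6, None, 7, None, 16, None, 20, None, 24, None, 32, None, 33, None, 36, None, 38, None, 44, None, 45]
Definition: a tree is height-balanced if, at every node, |h(left) - h(right)| <= 1 (empty subtree has height -1).
Bottom-up per-node check:
  node 45: h_left=-1, h_right=-1, diff=0 [OK], height=0
  node 44: h_left=-1, h_right=0, diff=1 [OK], height=1
  node 38: h_left=-1, h_right=1, diff=2 [FAIL (|-1-1|=2 > 1)], height=2
  node 36: h_left=-1, h_right=2, diff=3 [FAIL (|-1-2|=3 > 1)], height=3
  node 33: h_left=-1, h_right=3, diff=4 [FAIL (|-1-3|=4 > 1)], height=4
  node 32: h_left=-1, h_right=4, diff=5 [FAIL (|-1-4|=5 > 1)], height=5
  node 24: h_left=-1, h_right=5, diff=6 [FAIL (|-1-5|=6 > 1)], height=6
  node 20: h_left=-1, h_right=6, diff=7 [FAIL (|-1-6|=7 > 1)], height=7
  node 16: h_left=-1, h_right=7, diff=8 [FAIL (|-1-7|=8 > 1)], height=8
  node 7: h_left=-1, h_right=8, diff=9 [FAIL (|-1-8|=9 > 1)], height=9
  node 6: h_left=-1, h_right=9, diff=10 [FAIL (|-1-9|=10 > 1)], height=10
  node 1: h_left=-1, h_right=10, diff=11 [FAIL (|-1-10|=11 > 1)], height=11
Node 38 violates the condition: |-1 - 1| = 2 > 1.
Result: Not balanced


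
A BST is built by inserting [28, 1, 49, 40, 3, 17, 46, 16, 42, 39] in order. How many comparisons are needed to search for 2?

Search path for 2: 28 -> 1 -> 3
Found: False
Comparisons: 3


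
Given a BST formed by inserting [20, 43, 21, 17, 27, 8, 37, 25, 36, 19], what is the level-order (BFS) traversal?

Tree insertion order: [20, 43, 21, 17, 27, 8, 37, 25, 36, 19]
Tree (level-order array): [20, 17, 43, 8, 19, 21, None, None, None, None, None, None, 27, 25, 37, None, None, 36]
BFS from the root, enqueuing left then right child of each popped node:
  queue [20] -> pop 20, enqueue [17, 43], visited so far: [20]
  queue [17, 43] -> pop 17, enqueue [8, 19], visited so far: [20, 17]
  queue [43, 8, 19] -> pop 43, enqueue [21], visited so far: [20, 17, 43]
  queue [8, 19, 21] -> pop 8, enqueue [none], visited so far: [20, 17, 43, 8]
  queue [19, 21] -> pop 19, enqueue [none], visited so far: [20, 17, 43, 8, 19]
  queue [21] -> pop 21, enqueue [27], visited so far: [20, 17, 43, 8, 19, 21]
  queue [27] -> pop 27, enqueue [25, 37], visited so far: [20, 17, 43, 8, 19, 21, 27]
  queue [25, 37] -> pop 25, enqueue [none], visited so far: [20, 17, 43, 8, 19, 21, 27, 25]
  queue [37] -> pop 37, enqueue [36], visited so far: [20, 17, 43, 8, 19, 21, 27, 25, 37]
  queue [36] -> pop 36, enqueue [none], visited so far: [20, 17, 43, 8, 19, 21, 27, 25, 37, 36]
Result: [20, 17, 43, 8, 19, 21, 27, 25, 37, 36]


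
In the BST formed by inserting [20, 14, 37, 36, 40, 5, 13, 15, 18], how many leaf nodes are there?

Tree built from: [20, 14, 37, 36, 40, 5, 13, 15, 18]
Tree (level-order array): [20, 14, 37, 5, 15, 36, 40, None, 13, None, 18]
Rule: A leaf has 0 children.
Per-node child counts:
  node 20: 2 child(ren)
  node 14: 2 child(ren)
  node 5: 1 child(ren)
  node 13: 0 child(ren)
  node 15: 1 child(ren)
  node 18: 0 child(ren)
  node 37: 2 child(ren)
  node 36: 0 child(ren)
  node 40: 0 child(ren)
Matching nodes: [13, 18, 36, 40]
Count of leaf nodes: 4


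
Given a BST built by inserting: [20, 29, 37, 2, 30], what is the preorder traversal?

Tree insertion order: [20, 29, 37, 2, 30]
Tree (level-order array): [20, 2, 29, None, None, None, 37, 30]
Preorder traversal: [20, 2, 29, 37, 30]


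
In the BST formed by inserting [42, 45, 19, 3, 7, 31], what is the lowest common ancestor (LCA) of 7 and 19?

Tree insertion order: [42, 45, 19, 3, 7, 31]
Tree (level-order array): [42, 19, 45, 3, 31, None, None, None, 7]
In a BST, the LCA of p=7, q=19 is the first node v on the
root-to-leaf path with p <= v <= q (go left if both < v, right if both > v).
Walk from root:
  at 42: both 7 and 19 < 42, go left
  at 19: 7 <= 19 <= 19, this is the LCA
LCA = 19


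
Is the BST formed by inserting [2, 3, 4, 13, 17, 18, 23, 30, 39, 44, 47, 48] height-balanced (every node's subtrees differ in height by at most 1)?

Tree (level-order array): [2, None, 3, None, 4, None, 13, None, 17, None, 18, None, 23, None, 30, None, 39, None, 44, None, 47, None, 48]
Definition: a tree is height-balanced if, at every node, |h(left) - h(right)| <= 1 (empty subtree has height -1).
Bottom-up per-node check:
  node 48: h_left=-1, h_right=-1, diff=0 [OK], height=0
  node 47: h_left=-1, h_right=0, diff=1 [OK], height=1
  node 44: h_left=-1, h_right=1, diff=2 [FAIL (|-1-1|=2 > 1)], height=2
  node 39: h_left=-1, h_right=2, diff=3 [FAIL (|-1-2|=3 > 1)], height=3
  node 30: h_left=-1, h_right=3, diff=4 [FAIL (|-1-3|=4 > 1)], height=4
  node 23: h_left=-1, h_right=4, diff=5 [FAIL (|-1-4|=5 > 1)], height=5
  node 18: h_left=-1, h_right=5, diff=6 [FAIL (|-1-5|=6 > 1)], height=6
  node 17: h_left=-1, h_right=6, diff=7 [FAIL (|-1-6|=7 > 1)], height=7
  node 13: h_left=-1, h_right=7, diff=8 [FAIL (|-1-7|=8 > 1)], height=8
  node 4: h_left=-1, h_right=8, diff=9 [FAIL (|-1-8|=9 > 1)], height=9
  node 3: h_left=-1, h_right=9, diff=10 [FAIL (|-1-9|=10 > 1)], height=10
  node 2: h_left=-1, h_right=10, diff=11 [FAIL (|-1-10|=11 > 1)], height=11
Node 44 violates the condition: |-1 - 1| = 2 > 1.
Result: Not balanced
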